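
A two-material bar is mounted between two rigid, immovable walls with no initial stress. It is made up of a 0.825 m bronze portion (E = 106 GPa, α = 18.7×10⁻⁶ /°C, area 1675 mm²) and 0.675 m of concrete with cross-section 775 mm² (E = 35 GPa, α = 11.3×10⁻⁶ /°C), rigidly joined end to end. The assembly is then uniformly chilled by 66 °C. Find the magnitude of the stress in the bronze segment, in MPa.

Free thermal contraction of the whole bar: Σ αᵢΔT Lᵢ = 18.7×10⁻⁶×66×825 + 11.3×10⁻⁶×66×675 = 1.522 mm.
Since the ends are fixed, an axial force P builds up, equal in every segment, with P · Σ Lᵢ/(AᵢEᵢ) = δ_free.
Σ Lᵢ/(AᵢEᵢ) = 825/(1675×106×10³) + 675/(775×35×10³) = 2.953×10⁻⁵ mm/N.
Hence P = δ_free / Σ(L/AE) = 1.522/2.953×10⁻⁵ = 51.53 kN (tensile).
σ_{bronze} = P / A = 51530 / 1675 = 30.76 MPa.

σ ≈ 30.8 MPa (tensile)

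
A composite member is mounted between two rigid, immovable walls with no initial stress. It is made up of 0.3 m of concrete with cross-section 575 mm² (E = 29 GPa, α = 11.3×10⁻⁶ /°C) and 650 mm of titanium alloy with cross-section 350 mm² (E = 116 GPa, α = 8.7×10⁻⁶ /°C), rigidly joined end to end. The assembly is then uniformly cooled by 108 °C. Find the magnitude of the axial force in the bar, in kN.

If the supports were absent, the total length change would be Σ αᵢΔT Lᵢ = 11.3×10⁻⁶×108×300 + 8.7×10⁻⁶×108×650 = 0.9769 mm.
The walls prevent any net length change, so an axial force P (same in every segment) develops. Compatibility: P · Σ Lᵢ/(AᵢEᵢ) = δ_free.
Σ Lᵢ/(AᵢEᵢ) = 300/(575×29×10³) + 650/(350×116×10³) = 3.4×10⁻⁵ mm/N.
Hence P = δ_free / Σ(L/AE) = 0.9769/3.4×10⁻⁵ = 28.73 kN (tensile).

P ≈ 28.7 kN (tensile)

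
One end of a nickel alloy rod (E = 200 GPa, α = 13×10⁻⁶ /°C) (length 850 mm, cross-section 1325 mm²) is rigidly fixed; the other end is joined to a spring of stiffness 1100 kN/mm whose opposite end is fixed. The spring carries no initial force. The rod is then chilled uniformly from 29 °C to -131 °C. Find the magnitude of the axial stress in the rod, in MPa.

If the spring were absent the rod would shorten by αΔT L = 13×10⁻⁶ × 160 × 850 = 1.768 mm.
Let P be the tensile force in the spring. The rod extends elastically by PL/(AE) and the spring stretches by P/k; together these equal δ_free.
So P = δ_free / [L/(AE) + 1/k] = 1.768 / [ 850/(1325×200×10³) + 1/(1100×10³) ].
P = 1.768 / 4.117×10⁻⁶ = 429500 N.
σ = P/A = 429500/1325 = 324.1 MPa.

σ ≈ 324 MPa (tensile)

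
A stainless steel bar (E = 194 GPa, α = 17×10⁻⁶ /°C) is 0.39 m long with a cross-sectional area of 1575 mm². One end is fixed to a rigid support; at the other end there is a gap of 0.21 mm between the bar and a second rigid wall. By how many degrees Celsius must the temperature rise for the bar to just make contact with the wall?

Contact occurs when the free expansion equals the gap: αΔT L = 0.21 mm.
ΔT = 0.21 / (17×10⁻⁶ × 390) = 31.67 °C.

ΔT ≈ 31.7 °C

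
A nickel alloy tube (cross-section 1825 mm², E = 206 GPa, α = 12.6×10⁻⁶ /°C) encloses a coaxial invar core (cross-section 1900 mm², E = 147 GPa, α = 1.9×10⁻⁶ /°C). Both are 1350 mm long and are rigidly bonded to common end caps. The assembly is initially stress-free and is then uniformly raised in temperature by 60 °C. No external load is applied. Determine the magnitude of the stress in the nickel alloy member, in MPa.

The nickel alloy has the larger α, so on heating it would change length more than the invar if both were free. The rigid plates force a common final length, so the nickel alloy is put into compression and the invar into tension, with equal and opposite forces P (no external load).
Equating the net (thermal + elastic) strains gives |α₁ − α₂|·ΔT = P·[1/(A₁E₁) + 1/(A₂E₂)].
|α₁ − α₂|·ΔT = 10.7×10⁻⁶ × 60 = 0.000642.
1/(A₁E₁) + 1/(A₂E₂) = 1/(1825×206×10³) + 1/(1900×147×10³) = 6.24×10⁻⁹ N⁻¹.
So P = 0.000642 / 6.24×10⁻⁹ = 102.9 kN.
σ_{nickel alloy} = P/A₁ = 102900/1825 = 56.37 MPa, compressive.

σ ≈ 56.4 MPa (compressive)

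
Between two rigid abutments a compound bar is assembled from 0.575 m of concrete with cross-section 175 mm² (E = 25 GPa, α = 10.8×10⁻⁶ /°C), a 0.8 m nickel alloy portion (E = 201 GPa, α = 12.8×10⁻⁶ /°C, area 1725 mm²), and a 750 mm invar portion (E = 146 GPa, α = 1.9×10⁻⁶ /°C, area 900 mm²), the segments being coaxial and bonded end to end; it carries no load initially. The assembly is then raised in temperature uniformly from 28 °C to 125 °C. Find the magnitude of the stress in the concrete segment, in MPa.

If the supports were absent, the total length change would be Σ αᵢΔT Lᵢ = 10.8×10⁻⁶×97×575 + 12.8×10⁻⁶×97×800 + 1.9×10⁻⁶×97×750 = 1.734 mm.
Since the ends are fixed, an axial force P builds up, equal in every segment, with P · Σ Lᵢ/(AᵢEᵢ) = δ_free.
Σ Lᵢ/(AᵢEᵢ) = 575/(175×25×10³) + 800/(1725×201×10³) + 750/(900×146×10³) = 0.0001394 mm/N.
So P = 1.734 / 0.0001394 = 12.43 kN, compressive.
σ_{concrete} = P / A = 12430 / 175 = 71.05 MPa.

σ ≈ 71.1 MPa (compressive)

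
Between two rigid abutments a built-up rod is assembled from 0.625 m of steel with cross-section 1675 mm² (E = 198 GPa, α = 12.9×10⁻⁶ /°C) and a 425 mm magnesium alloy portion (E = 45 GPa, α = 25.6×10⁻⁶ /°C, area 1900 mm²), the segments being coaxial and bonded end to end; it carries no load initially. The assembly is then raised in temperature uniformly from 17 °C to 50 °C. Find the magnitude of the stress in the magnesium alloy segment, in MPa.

Free thermal expansion of the whole bar: Σ αᵢΔT Lᵢ = 12.9×10⁻⁶×33×625 + 25.6×10⁻⁶×33×425 = 0.6251 mm.
The walls prevent any net length change, so an axial force P (same in every segment) develops. Compatibility: P · Σ Lᵢ/(AᵢEᵢ) = δ_free.
The series flexibility is Σ Lᵢ/(AᵢEᵢ) = 625/(1675×198×10³) + 425/(1900×45×10³) = 6.855×10⁻⁶ mm/N.
Hence P = δ_free / Σ(L/AE) = 0.6251/6.855×10⁻⁶ = 91.19 kN (compressive).
σ_{magnesium alloy} = P / A = 91190 / 1900 = 47.99 MPa.

σ ≈ 48 MPa (compressive)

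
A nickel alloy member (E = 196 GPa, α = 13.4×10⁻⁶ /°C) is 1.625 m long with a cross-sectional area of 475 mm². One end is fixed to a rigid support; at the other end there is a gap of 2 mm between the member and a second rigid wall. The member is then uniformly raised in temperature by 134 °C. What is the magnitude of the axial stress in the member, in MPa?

σ ≈ 111 MPa (compressive)

Unrestrained expansion: δ_free = αΔT L = 13.4×10⁻⁶ × 134 × 1625 = 2.918 mm.
After closing the 2 mm clearance, 2.918 − 2 = 0.9179 mm of expansion remains to be suppressed by the wall.
Compatibility: PL/(AE) = 0.9179 mm, so σ = P/A = E × (0.9179/1625) = 110.7 MPa.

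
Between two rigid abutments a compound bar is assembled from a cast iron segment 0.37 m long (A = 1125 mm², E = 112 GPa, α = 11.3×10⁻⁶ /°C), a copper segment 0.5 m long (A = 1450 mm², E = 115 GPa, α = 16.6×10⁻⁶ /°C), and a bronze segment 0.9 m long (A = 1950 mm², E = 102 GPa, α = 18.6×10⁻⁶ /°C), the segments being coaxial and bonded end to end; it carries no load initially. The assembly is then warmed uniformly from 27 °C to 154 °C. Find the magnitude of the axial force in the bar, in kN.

P ≈ 355 kN (compressive)

Free thermal expansion of the whole bar: Σ αᵢΔT Lᵢ = 11.3×10⁻⁶×127×370 + 16.6×10⁻⁶×127×500 + 18.6×10⁻⁶×127×900 = 3.711 mm.
The walls prevent any net length change, so an axial force P (same in every segment) develops. Compatibility: P · Σ Lᵢ/(AᵢEᵢ) = δ_free.
Σ Lᵢ/(AᵢEᵢ) = 370/(1125×112×10³) + 500/(1450×115×10³) + 900/(1950×102×10³) = 1.046×10⁻⁵ mm/N.
P = 3.711 / 1.046×10⁻⁵ = 354800 N = 354.8 kN, compressive.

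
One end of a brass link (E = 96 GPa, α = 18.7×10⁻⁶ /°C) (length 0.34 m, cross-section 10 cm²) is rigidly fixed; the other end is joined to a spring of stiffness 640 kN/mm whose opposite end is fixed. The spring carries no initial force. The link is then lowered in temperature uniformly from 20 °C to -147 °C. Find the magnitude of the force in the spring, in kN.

P ≈ 208 kN

The unrestrained thermal change is αΔT L = 18.7×10⁻⁶ × 167 × 340 = 1.062 mm.
Let P be the tensile force in the spring. The link extends elastically by PL/(AE) and the spring stretches by P/k; together these equal δ_free.
P [ L/(AE) + 1/k ] = δ_free → P [ 340/(1000×96×10³) + 1/(640×10³) ] = 1.062.
P = 1.062 / 5.104×10⁻⁶ = 208000 N.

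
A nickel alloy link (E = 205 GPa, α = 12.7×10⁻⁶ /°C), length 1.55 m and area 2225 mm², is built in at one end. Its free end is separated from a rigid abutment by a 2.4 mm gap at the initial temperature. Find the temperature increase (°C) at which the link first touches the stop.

ΔT ≈ 122 °C

The gap closes when αΔT L = 2.4 mm, since the link is still unstressed at that instant.
So ΔT = g/(αL) = 2.4/(12.7×10⁻⁶ × 1550) = 121.9 °C.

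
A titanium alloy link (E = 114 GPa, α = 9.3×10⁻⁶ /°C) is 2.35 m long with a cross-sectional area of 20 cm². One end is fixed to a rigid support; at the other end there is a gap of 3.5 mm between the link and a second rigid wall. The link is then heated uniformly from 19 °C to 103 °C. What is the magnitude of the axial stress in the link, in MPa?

σ ≈ 0 MPa

Unrestrained expansion: δ_free = αΔT L = 9.3×10⁻⁶ × 84 × 2350 = 1.836 mm.
Since δ_free = 1.84 mm is less than the 3.5 mm gap, the link never touches the wall. No axial force develops.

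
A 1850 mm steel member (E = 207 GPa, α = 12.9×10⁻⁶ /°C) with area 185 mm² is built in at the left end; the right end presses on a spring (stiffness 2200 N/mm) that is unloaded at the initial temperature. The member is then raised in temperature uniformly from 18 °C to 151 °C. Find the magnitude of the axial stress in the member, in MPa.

Free thermal expansion: δ_free = αΔT L = 12.9×10⁻⁶ × 133 × 1850 = 3.174 mm.
With a force P in the spring, the elastic change of the member is PL/(AE) and that of the spring is P/k; compatibility requires their sum to equal δ_free.
P [ L/(AE) + 1/k ] = δ_free → P [ 1850/(185×207×10³) + 1/(2200) ] = 3.174.
P = 3.174 / 0.0005029 = 6312 N.
σ = P/A = 6312/185 = 34.12 MPa.

σ ≈ 34.1 MPa (compressive)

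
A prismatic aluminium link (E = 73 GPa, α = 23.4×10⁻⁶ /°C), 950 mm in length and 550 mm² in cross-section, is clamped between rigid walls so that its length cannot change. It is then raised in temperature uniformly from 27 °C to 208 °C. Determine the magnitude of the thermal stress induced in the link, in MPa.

σ ≈ 309 MPa (compressive)

With length fixed, the mechanical strain must cancel the thermal strain αΔT = 23.4×10⁻⁶ × 181 = 4235.4×10⁻⁶.
The stress required to suppress this strain is σ = Eε = 73×10³ × 4235.4×10⁻⁶ = 309.2 MPa, compressive since the link is trying to expand.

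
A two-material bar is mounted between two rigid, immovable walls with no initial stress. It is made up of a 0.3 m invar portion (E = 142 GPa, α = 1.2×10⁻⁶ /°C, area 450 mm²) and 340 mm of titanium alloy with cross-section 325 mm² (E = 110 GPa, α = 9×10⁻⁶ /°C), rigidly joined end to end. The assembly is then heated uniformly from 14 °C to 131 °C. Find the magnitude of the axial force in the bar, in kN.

P ≈ 28.2 kN (compressive)

With the walls removed the bar would change length by δ_free = Σ αᵢΔT Lᵢ = 1.2×10⁻⁶×117×300 + 9×10⁻⁶×117×340 = 0.4001 mm.
The rigid supports impose zero overall length change; the single axial force P common to all segments must satisfy P Σ Lᵢ/(AᵢEᵢ) = δ_free.
The series flexibility is Σ Lᵢ/(AᵢEᵢ) = 300/(450×142×10³) + 340/(325×110×10³) = 1.421×10⁻⁵ mm/N.
So P = 0.4001 / 1.421×10⁻⁵ = 28.17 kN, compressive.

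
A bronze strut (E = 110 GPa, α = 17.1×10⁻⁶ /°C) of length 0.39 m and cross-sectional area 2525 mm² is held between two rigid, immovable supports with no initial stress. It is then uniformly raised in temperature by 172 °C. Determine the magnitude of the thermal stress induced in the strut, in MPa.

With length fixed, the mechanical strain must cancel the thermal strain αΔT = 17.1×10⁻⁶ × 172 = 2941.2×10⁻⁶.
σ = EαΔT = 110×10³ × 17.1×10⁻⁶ × 172 = 323.5 MPa (compressive; the strut is trying to expand).

σ ≈ 324 MPa (compressive)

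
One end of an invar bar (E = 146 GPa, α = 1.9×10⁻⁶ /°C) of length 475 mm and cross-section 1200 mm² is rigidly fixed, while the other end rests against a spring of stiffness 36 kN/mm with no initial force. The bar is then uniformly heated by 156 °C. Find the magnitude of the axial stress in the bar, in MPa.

σ ≈ 3.85 MPa (compressive)

Free thermal expansion: δ_free = αΔT L = 1.9×10⁻⁶ × 156 × 475 = 0.1408 mm.
With a force P in the spring, the elastic change of the bar is PL/(AE) and that of the spring is P/k; compatibility requires their sum to equal δ_free.
P [ L/(AE) + 1/k ] = δ_free → P [ 475/(1200×146×10³) + 1/(36×10³) ] = 0.1408.
P = 0.1408 / 3.049×10⁻⁵ = 4618 N.
σ = P/A = 4618/1200 = 3.848 MPa.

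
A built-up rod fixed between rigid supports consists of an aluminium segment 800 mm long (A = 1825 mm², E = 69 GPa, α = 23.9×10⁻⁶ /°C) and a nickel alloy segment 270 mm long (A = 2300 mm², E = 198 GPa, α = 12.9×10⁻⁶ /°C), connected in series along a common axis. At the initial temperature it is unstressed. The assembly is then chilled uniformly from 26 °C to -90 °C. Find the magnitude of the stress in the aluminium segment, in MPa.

σ ≈ 207 MPa (tensile)

Free thermal contraction of the whole bar: Σ αᵢΔT Lᵢ = 23.9×10⁻⁶×116×800 + 12.9×10⁻⁶×116×270 = 2.622 mm.
The walls prevent any net length change, so an axial force P (same in every segment) develops. Compatibility: P · Σ Lᵢ/(AᵢEᵢ) = δ_free.
Σ Lᵢ/(AᵢEᵢ) = 800/(1825×69×10³) + 270/(2300×198×10³) = 6.946×10⁻⁶ mm/N.
So P = 2.622 / 6.946×10⁻⁶ = 377.5 kN, tensile.
σ_{aluminium} = P / A = 377500 / 1825 = 206.8 MPa.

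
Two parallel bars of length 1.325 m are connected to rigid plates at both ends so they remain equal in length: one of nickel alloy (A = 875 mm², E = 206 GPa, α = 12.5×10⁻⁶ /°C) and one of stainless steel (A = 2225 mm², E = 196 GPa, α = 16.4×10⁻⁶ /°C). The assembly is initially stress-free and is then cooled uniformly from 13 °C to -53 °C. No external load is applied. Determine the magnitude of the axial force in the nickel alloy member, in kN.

Equilibrium of a rigid end plate with no external load gives equal and opposite internal forces ±P in the two members. Since α_{stainless steel} > α_{nickel alloy}, cooling drives the stainless steel into tension and the nickel alloy into compression.
Setting the final lengths equal and cancelling L: (α₁ − α₂)ΔT = P/(A₁E₁) + P/(A₂E₂).
|α₁ − α₂|·ΔT = 3.9×10⁻⁶ × 66 = 0.0002574.
1/(A₁E₁) + 1/(A₂E₂) = 1/(875×206×10³) + 1/(2225×196×10³) = 7.841×10⁻⁹ N⁻¹.
So P = 0.0002574 / 7.841×10⁻⁹ = 32.83 kN.

P ≈ 32.8 kN (compressive in the nickel alloy)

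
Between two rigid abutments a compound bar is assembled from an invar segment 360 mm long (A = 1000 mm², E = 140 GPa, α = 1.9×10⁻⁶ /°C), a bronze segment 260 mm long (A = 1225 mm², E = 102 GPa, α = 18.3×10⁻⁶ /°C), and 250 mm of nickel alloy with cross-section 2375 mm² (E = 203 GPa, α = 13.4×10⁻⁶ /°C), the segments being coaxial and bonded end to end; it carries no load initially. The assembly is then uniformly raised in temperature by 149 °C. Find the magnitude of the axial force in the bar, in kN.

P ≈ 253 kN (compressive)

Free thermal expansion of the whole bar: Σ αᵢΔT Lᵢ = 1.9×10⁻⁶×149×360 + 18.3×10⁻⁶×149×260 + 13.4×10⁻⁶×149×250 = 1.31 mm.
The rigid supports impose zero overall length change; the single axial force P common to all segments must satisfy P Σ Lᵢ/(AᵢEᵢ) = δ_free.
Σ Lᵢ/(AᵢEᵢ) = 360/(1000×140×10³) + 260/(1225×102×10³) + 250/(2375×203×10³) = 5.171×10⁻⁶ mm/N.
P = 1.31 / 5.171×10⁻⁶ = 253300 N = 253.3 kN, compressive.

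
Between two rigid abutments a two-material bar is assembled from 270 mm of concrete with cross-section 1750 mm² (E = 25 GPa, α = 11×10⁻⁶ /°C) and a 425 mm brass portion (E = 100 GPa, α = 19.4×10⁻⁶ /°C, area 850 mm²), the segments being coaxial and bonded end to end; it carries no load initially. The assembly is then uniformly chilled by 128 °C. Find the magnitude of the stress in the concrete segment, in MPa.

σ ≈ 73.4 MPa (tensile)

With the walls removed the bar would change length by δ_free = Σ αᵢΔT Lᵢ = 11×10⁻⁶×128×270 + 19.4×10⁻⁶×128×425 = 1.436 mm.
The rigid supports impose zero overall length change; the single axial force P common to all segments must satisfy P Σ Lᵢ/(AᵢEᵢ) = δ_free.
Σ Lᵢ/(AᵢEᵢ) = 270/(1750×25×10³) + 425/(850×100×10³) = 1.117×10⁻⁵ mm/N.
So P = 1.436 / 1.117×10⁻⁵ = 128.5 kN, tensile.
σ_{concrete} = P / A = 128500 / 1750 = 73.43 MPa.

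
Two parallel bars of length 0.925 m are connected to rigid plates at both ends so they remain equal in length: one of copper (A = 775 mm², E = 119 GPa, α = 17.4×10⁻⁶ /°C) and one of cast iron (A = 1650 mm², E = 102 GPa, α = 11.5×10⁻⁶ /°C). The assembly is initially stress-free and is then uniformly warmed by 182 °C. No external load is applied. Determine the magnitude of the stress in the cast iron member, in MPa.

The copper has the larger α, so on heating it would change length more than the cast iron if both were free. The rigid plates force a common final length, so the copper is put into compression and the cast iron into tension, with equal and opposite forces P (no external load).
Equating the net (thermal + elastic) strains gives |α₁ − α₂|·ΔT = P·[1/(A₁E₁) + 1/(A₂E₂)].
|α₁ − α₂|·ΔT = 5.9×10⁻⁶ × 182 = 0.001074.
1/(A₁E₁) + 1/(A₂E₂) = 1/(775×119×10³) + 1/(1650×102×10³) = 1.678×10⁻⁸ N⁻¹.
P = 0.001074 / 1.678×10⁻⁸ = 63970 N = 63.97 kN.
σ_{cast iron} = P/A₂ = 63970/1650 = 38.77 MPa, tensile.

σ ≈ 38.8 MPa (tensile)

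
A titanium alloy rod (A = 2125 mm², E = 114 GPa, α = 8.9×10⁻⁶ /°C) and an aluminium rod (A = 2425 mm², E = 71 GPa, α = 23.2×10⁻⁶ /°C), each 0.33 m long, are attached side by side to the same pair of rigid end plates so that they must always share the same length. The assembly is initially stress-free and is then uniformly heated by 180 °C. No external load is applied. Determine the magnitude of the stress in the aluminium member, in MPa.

σ ≈ 107 MPa (compressive)

The aluminium has the larger α, so on heating it would change length more than the titanium alloy if both were free. The rigid plates force a common final length, so the aluminium is put into compression and the titanium alloy into tension, with equal and opposite forces P (no external load).
Setting the final lengths equal and cancelling L: (α₁ − α₂)ΔT = P/(A₁E₁) + P/(A₂E₂).
|α₁ − α₂|·ΔT = 14.3×10⁻⁶ × 180 = 0.002574.
1/(A₁E₁) + 1/(A₂E₂) = 1/(2125×114×10³) + 1/(2425×71×10³) = 9.936×10⁻⁹ N⁻¹.
P = 0.002574 / 9.936×10⁻⁹ = 259100 N = 259.1 kN.
σ_{aluminium} = P/A₂ = 259100/2425 = 106.8 MPa, compressive.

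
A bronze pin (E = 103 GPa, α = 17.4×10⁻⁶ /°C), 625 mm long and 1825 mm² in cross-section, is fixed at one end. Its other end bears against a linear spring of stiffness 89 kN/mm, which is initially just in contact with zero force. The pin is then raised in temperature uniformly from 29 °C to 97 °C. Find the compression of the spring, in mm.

Free thermal expansion: δ_free = αΔT L = 17.4×10⁻⁶ × 68 × 625 = 0.7395 mm.
With a force P in the spring, the elastic change of the pin is PL/(AE) and that of the spring is P/k; compatibility requires their sum to equal δ_free.
So P = δ_free / [L/(AE) + 1/k] = 0.7395 / [ 625/(1825×103×10³) + 1/(89×10³) ].
P = 0.7395 / 1.456×10⁻⁵ = 50790 N.
Spring compression = P/k = 50790/(89×10³) = 0.5706 mm.

δ ≈ 0.571 mm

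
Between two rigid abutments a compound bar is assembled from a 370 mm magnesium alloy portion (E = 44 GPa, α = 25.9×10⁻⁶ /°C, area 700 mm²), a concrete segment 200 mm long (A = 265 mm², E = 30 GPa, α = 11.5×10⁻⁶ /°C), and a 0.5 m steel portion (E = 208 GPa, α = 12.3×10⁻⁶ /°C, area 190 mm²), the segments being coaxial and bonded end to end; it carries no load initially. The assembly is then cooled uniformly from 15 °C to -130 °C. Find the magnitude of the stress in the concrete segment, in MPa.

If the supports were absent, the total length change would be Σ αᵢΔT Lᵢ = 25.9×10⁻⁶×145×370 + 11.5×10⁻⁶×145×200 + 12.3×10⁻⁶×145×500 = 2.615 mm.
Since the ends are fixed, an axial force P builds up, equal in every segment, with P · Σ Lᵢ/(AᵢEᵢ) = δ_free.
Σ Lᵢ/(AᵢEᵢ) = 370/(700×44×10³) + 200/(265×30×10³) + 500/(190×208×10³) = 4.982×10⁻⁵ mm/N.
So P = 2.615 / 4.982×10⁻⁵ = 52.48 kN, tensile.
σ_{concrete} = P / A = 52480 / 265 = 198 MPa.

σ ≈ 198 MPa (tensile)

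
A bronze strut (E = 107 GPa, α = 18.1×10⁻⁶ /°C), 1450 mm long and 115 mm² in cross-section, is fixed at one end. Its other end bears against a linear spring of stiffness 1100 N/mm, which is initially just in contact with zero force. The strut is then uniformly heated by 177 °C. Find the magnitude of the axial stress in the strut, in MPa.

σ ≈ 39.3 MPa (compressive)

If the spring were absent the strut would lengthen by αΔT L = 18.1×10⁻⁶ × 177 × 1450 = 4.645 mm.
With a force P in the spring, the elastic change of the strut is PL/(AE) and that of the spring is P/k; compatibility requires their sum to equal δ_free.
So P = δ_free / [L/(AE) + 1/k] = 4.645 / [ 1450/(115×107×10³) + 1/(1100) ].
P = 4.645 / 0.001027 = 4524 N.
σ = P/A = 4524/115 = 39.34 MPa.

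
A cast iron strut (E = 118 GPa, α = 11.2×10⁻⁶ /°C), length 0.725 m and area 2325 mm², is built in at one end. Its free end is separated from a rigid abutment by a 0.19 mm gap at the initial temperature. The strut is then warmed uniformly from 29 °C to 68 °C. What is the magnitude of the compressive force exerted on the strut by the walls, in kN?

If the wall were absent the strut would grow by αΔT L = 11.2×10⁻⁶ × 39 × 725 = 0.3167 mm.
After closing the 0.19 mm clearance, 0.3167 − 0.19 = 0.1267 mm of expansion remains to be suppressed by the wall.
Compatibility: PL/(AE) = 0.1267 mm, so σ = P/A = E × (0.1267/725) = 20.62 MPa.
P = σA = 20.62 × 2325 = 47.94 kN.

P ≈ 47.9 kN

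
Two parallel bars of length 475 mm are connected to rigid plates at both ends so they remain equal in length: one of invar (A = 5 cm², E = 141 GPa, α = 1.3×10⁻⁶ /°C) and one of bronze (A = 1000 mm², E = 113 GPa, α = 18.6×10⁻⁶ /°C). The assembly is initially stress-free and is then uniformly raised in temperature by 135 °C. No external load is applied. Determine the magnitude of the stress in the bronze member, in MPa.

The bronze has the larger α, so on heating it would change length more than the invar if both were free. The rigid plates force a common final length, so the bronze is put into compression and the invar into tension, with equal and opposite forces P (no external load).
Setting the final lengths equal and cancelling L: (α₁ − α₂)ΔT = P/(A₁E₁) + P/(A₂E₂).
|α₁ − α₂|·ΔT = 17.3×10⁻⁶ × 135 = 0.002335.
1/(A₁E₁) + 1/(A₂E₂) = 1/(500×141×10³) + 1/(1000×113×10³) = 2.303×10⁻⁸ N⁻¹.
P = 0.002335 / 2.303×10⁻⁸ = 101400 N = 101.4 kN.
σ_{bronze} = P/A₂ = 101400/1000 = 101.4 MPa, compressive.

σ ≈ 101 MPa (compressive)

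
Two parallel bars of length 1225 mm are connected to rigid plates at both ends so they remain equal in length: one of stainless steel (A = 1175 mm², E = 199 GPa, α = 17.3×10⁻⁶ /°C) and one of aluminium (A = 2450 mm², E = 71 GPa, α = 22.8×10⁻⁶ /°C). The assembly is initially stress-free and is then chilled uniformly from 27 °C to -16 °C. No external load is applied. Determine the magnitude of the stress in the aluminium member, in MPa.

Equilibrium of a rigid end plate with no external load gives equal and opposite internal forces ±P in the two members. Since α_{aluminium} > α_{stainless steel}, cooling drives the aluminium into tension and the stainless steel into compression.
Equating the net (thermal + elastic) strains gives |α₁ − α₂|·ΔT = P·[1/(A₁E₁) + 1/(A₂E₂)].
|α₁ − α₂|·ΔT = 5.5×10⁻⁶ × 43 = 0.0002365.
1/(A₁E₁) + 1/(A₂E₂) = 1/(1175×199×10³) + 1/(2450×71×10³) = 1.003×10⁻⁸ N⁻¹.
So P = 0.0002365 / 1.003×10⁻⁸ = 23.59 kN.
σ_{aluminium} = P/A₂ = 23590/2450 = 9.629 MPa, tensile.

σ ≈ 9.63 MPa (tensile)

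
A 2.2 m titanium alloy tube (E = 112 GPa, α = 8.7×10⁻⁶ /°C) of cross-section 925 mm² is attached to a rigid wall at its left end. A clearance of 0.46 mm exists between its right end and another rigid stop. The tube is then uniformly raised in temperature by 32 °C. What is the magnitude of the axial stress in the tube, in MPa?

σ ≈ 7.76 MPa (compressive)

Unrestrained expansion: δ_free = αΔT L = 8.7×10⁻⁶ × 32 × 2200 = 0.6125 mm.
The gap closes (δ_free > 0.46 mm) and the wall then resists a further 0.6125 − 0.46 = 0.1525 mm of expansion.
So σ = E(δ_free − g)/L = 112×10³ × 0.1525/2200 = 7.763 MPa.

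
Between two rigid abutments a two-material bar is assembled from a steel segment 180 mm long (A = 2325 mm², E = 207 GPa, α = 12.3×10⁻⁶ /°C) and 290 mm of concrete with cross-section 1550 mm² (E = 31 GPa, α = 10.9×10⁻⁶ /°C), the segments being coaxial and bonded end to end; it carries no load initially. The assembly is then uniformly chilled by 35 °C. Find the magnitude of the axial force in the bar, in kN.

If the supports were absent, the total length change would be Σ αᵢΔT Lᵢ = 12.3×10⁻⁶×35×180 + 10.9×10⁻⁶×35×290 = 0.1881 mm.
The walls prevent any net length change, so an axial force P (same in every segment) develops. Compatibility: P · Σ Lᵢ/(AᵢEᵢ) = δ_free.
Σ Lᵢ/(AᵢEᵢ) = 180/(2325×207×10³) + 290/(1550×31×10³) = 6.409×10⁻⁶ mm/N.
P = 0.1881 / 6.409×10⁻⁶ = 29350 N = 29.35 kN, tensile.

P ≈ 29.4 kN (tensile)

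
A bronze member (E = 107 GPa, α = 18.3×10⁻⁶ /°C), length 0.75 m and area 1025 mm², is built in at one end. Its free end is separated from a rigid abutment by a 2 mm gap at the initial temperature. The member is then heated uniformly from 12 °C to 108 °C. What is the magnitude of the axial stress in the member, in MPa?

σ ≈ 0 MPa

Free thermal elongation = αΔT L = 18.3×10⁻⁶ × 96 × 750 = 1.318 mm.
This is smaller than the 2 mm clearance, so the member expands freely without reaching the stop — the stress is zero.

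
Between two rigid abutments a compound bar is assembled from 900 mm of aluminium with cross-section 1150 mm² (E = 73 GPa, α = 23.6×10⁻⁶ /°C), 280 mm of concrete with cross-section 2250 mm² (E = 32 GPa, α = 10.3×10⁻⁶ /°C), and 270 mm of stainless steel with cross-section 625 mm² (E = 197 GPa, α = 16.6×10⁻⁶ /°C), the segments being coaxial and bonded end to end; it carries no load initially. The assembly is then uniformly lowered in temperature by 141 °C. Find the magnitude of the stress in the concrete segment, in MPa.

σ ≈ 107 MPa (tensile)

With the walls removed the bar would change length by δ_free = Σ αᵢΔT Lᵢ = 23.6×10⁻⁶×141×900 + 10.3×10⁻⁶×141×280 + 16.6×10⁻⁶×141×270 = 4.033 mm.
Since the ends are fixed, an axial force P builds up, equal in every segment, with P · Σ Lᵢ/(AᵢEᵢ) = δ_free.
Σ Lᵢ/(AᵢEᵢ) = 900/(1150×73×10³) + 280/(2250×32×10³) + 270/(625×197×10³) = 1.68×10⁻⁵ mm/N.
P = 4.033 / 1.68×10⁻⁵ = 240100 N = 240.1 kN, tensile.
σ_{concrete} = P / A = 240100 / 2250 = 106.7 MPa.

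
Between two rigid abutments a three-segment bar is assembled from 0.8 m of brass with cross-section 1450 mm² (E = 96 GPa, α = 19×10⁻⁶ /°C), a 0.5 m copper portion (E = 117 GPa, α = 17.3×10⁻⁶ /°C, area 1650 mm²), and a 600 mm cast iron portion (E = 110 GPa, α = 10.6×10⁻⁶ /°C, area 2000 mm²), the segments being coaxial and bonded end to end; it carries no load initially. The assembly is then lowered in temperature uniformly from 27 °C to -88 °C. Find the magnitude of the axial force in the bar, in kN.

P ≈ 314 kN (tensile)

If the supports were absent, the total length change would be Σ αᵢΔT Lᵢ = 19×10⁻⁶×115×800 + 17.3×10⁻⁶×115×500 + 10.6×10⁻⁶×115×600 = 3.474 mm.
The rigid supports impose zero overall length change; the single axial force P common to all segments must satisfy P Σ Lᵢ/(AᵢEᵢ) = δ_free.
Σ Lᵢ/(AᵢEᵢ) = 800/(1450×96×10³) + 500/(1650×117×10³) + 600/(2000×110×10³) = 1.106×10⁻⁵ mm/N.
Hence P = δ_free / Σ(L/AE) = 3.474/1.106×10⁻⁵ = 314 kN (tensile).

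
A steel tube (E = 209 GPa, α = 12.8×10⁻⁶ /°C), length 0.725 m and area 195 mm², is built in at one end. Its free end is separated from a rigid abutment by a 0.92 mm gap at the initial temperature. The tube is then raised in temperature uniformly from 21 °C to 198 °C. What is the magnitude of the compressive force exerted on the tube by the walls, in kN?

P ≈ 40.6 kN

If the wall were absent the tube would grow by αΔT L = 12.8×10⁻⁶ × 177 × 725 = 1.643 mm.
This exceeds the 0.92 mm gap, so the wall pushes back. The portion of expansion that must be recovered elastically is δ_free − gap = 1.643 − 0.92 = 0.7226 mm.
Compatibility: PL/(AE) = 0.7226 mm, so σ = P/A = E × (0.7226/725) = 208.3 MPa.
P = σA = 208.3 × 195 = 40.62 kN.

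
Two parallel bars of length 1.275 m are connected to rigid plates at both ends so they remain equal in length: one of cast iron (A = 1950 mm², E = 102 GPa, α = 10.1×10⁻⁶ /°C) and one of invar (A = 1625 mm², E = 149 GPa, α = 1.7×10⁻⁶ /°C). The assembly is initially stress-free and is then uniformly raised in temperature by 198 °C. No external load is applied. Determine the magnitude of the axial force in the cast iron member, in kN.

Equilibrium of a rigid end plate with no external load gives equal and opposite internal forces ±P in the two members. Since α_{cast iron} > α_{invar}, heating drives the cast iron into compression and the invar into tension.
Compatibility of the two members (thermal + elastic change equal): (α₁ − α₂)ΔT = P·[1/(A₁E₁) + 1/(A₂E₂)].
|α₁ − α₂|·ΔT = 8.4×10⁻⁶ × 198 = 0.001663.
1/(A₁E₁) + 1/(A₂E₂) = 1/(1950×102×10³) + 1/(1625×149×10³) = 9.158×10⁻⁹ N⁻¹.
So P = 0.001663 / 9.158×10⁻⁹ = 181.6 kN.

P ≈ 182 kN (compressive in the cast iron)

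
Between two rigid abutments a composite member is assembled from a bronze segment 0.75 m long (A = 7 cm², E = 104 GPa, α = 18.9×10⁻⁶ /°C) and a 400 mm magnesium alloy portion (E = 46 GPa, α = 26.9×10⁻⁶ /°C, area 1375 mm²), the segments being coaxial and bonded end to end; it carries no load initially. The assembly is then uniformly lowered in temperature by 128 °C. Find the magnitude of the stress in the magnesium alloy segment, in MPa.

σ ≈ 140 MPa (tensile)

If the supports were absent, the total length change would be Σ αᵢΔT Lᵢ = 18.9×10⁻⁶×128×750 + 26.9×10⁻⁶×128×400 = 3.192 mm.
Since the ends are fixed, an axial force P builds up, equal in every segment, with P · Σ Lᵢ/(AᵢEᵢ) = δ_free.
The series flexibility is Σ Lᵢ/(AᵢEᵢ) = 750/(700×104×10³) + 400/(1375×46×10³) = 1.663×10⁻⁵ mm/N.
Hence P = δ_free / Σ(L/AE) = 3.192/1.663×10⁻⁵ = 192 kN (tensile).
σ_{magnesium alloy} = P / A = 192000 / 1375 = 139.6 MPa.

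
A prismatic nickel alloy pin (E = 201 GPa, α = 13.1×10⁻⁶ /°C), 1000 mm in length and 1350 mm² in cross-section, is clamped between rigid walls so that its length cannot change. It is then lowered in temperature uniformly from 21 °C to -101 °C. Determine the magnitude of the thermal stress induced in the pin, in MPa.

With length fixed, the mechanical strain must cancel the thermal strain αΔT = 13.1×10⁻⁶ × 122 = 1598.2×10⁻⁶.
Hence σ = E·αΔT = 201×10³ × 1598.2×10⁻⁶ = 321.2 MPa, tensile.

σ ≈ 321 MPa (tensile)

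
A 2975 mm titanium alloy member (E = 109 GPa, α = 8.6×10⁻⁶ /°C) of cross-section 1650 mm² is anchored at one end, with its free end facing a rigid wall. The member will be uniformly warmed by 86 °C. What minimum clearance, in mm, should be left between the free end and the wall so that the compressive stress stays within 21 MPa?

With no wall the member would lengthen by αΔT L = 8.6×10⁻⁶ × 86 × 2975 = 2.2 mm.
At the allowable stress the elastic shortening the wall may impose is σL/E = 21 × 2975 / (109×10³) = 0.5732 mm.
So the gap has to take up the difference, g_min = δ_free − σL/E = 2.2 − 0.5732 = 1.627 mm.

g ≈ 1.63 mm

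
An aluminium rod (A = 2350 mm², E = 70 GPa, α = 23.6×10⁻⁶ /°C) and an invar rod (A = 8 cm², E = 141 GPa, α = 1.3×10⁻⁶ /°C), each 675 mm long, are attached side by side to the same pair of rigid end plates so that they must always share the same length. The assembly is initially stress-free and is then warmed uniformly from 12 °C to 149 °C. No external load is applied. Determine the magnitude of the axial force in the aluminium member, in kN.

The aluminium has the larger α, so on heating it would change length more than the invar if both were free. The rigid plates force a common final length, so the aluminium is put into compression and the invar into tension, with equal and opposite forces P (no external load).
Equating the net (thermal + elastic) strains gives |α₁ − α₂|·ΔT = P·[1/(A₁E₁) + 1/(A₂E₂)].
|α₁ − α₂|·ΔT = 22.3×10⁻⁶ × 137 = 0.003055.
1/(A₁E₁) + 1/(A₂E₂) = 1/(2350×70×10³) + 1/(800×141×10³) = 1.494×10⁻⁸ N⁻¹.
P = 0.003055 / 1.494×10⁻⁸ = 204400 N = 204.4 kN.

P ≈ 204 kN (compressive in the aluminium)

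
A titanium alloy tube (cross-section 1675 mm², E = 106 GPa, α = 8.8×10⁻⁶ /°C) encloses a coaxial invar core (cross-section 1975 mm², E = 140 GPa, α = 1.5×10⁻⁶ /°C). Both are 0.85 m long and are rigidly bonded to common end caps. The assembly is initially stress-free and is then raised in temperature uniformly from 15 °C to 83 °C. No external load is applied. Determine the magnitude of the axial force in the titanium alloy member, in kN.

Both members must finish at the same length. With the larger α, the titanium alloy tends to over-expand; the plates restrain it, putting the titanium alloy in compression and the invar in tension. With no external load the two internal forces are equal and opposite, magnitude P.
Compatibility of the two members (thermal + elastic change equal): (α₁ − α₂)ΔT = P·[1/(A₁E₁) + 1/(A₂E₂)].
|α₁ − α₂|·ΔT = 7.3×10⁻⁶ × 68 = 0.0004964.
1/(A₁E₁) + 1/(A₂E₂) = 1/(1675×106×10³) + 1/(1975×140×10³) = 9.249×10⁻⁹ N⁻¹.
So P = 0.0004964 / 9.249×10⁻⁹ = 53.67 kN.

P ≈ 53.7 kN (compressive in the titanium alloy)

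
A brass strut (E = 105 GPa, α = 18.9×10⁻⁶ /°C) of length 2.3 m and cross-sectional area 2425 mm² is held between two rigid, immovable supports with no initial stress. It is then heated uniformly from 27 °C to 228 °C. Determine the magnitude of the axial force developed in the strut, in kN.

P ≈ 967 kN (compressive)

Full restraint means ε = 0, so the stress is σ = EαΔT = 105×10³ × 18.9×10⁻⁶ × 201 = 398.9 MPa.
Axial force P = σA = 398.9 × 2425 = 967300 N = 967.3 kN, compressive.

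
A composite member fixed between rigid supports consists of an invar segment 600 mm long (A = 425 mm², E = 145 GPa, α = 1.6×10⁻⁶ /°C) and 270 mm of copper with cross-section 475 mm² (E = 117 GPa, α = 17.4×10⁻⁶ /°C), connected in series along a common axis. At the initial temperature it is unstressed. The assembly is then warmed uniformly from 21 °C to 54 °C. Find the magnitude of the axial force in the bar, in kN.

With the walls removed the bar would change length by δ_free = Σ αᵢΔT Lᵢ = 1.6×10⁻⁶×33×600 + 17.4×10⁻⁶×33×270 = 0.1867 mm.
The rigid supports impose zero overall length change; the single axial force P common to all segments must satisfy P Σ Lᵢ/(AᵢEᵢ) = δ_free.
The series flexibility is Σ Lᵢ/(AᵢEᵢ) = 600/(425×145×10³) + 270/(475×117×10³) = 1.459×10⁻⁵ mm/N.
So P = 0.1867 / 1.459×10⁻⁵ = 12.79 kN, compressive.

P ≈ 12.8 kN (compressive)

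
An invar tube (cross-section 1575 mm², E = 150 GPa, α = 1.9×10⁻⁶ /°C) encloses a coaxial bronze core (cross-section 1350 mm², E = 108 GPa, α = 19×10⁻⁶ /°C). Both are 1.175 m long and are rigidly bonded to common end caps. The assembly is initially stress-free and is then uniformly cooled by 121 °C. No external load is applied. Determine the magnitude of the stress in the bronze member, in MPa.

Equilibrium of a rigid end plate with no external load gives equal and opposite internal forces ±P in the two members. Since α_{bronze} > α_{invar}, cooling drives the bronze into tension and the invar into compression.
Equating the net (thermal + elastic) strains gives |α₁ − α₂|·ΔT = P·[1/(A₁E₁) + 1/(A₂E₂)].
|α₁ − α₂|·ΔT = 17.1×10⁻⁶ × 121 = 0.002069.
1/(A₁E₁) + 1/(A₂E₂) = 1/(1575×150×10³) + 1/(1350×108×10³) = 1.109×10⁻⁸ N⁻¹.
So P = 0.002069 / 1.109×10⁻⁸ = 186.5 kN.
σ_{bronze} = P/A₂ = 186500/1350 = 138.2 MPa, tensile.

σ ≈ 138 MPa (tensile)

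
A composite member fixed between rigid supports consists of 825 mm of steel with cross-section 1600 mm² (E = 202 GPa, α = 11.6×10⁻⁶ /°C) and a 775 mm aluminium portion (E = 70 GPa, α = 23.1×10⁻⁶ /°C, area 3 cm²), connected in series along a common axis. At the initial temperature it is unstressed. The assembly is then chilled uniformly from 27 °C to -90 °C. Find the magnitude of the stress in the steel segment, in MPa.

σ ≈ 50.9 MPa (tensile)

Free thermal contraction of the whole bar: Σ αᵢΔT Lᵢ = 11.6×10⁻⁶×117×825 + 23.1×10⁻⁶×117×775 = 3.214 mm.
Since the ends are fixed, an axial force P builds up, equal in every segment, with P · Σ Lᵢ/(AᵢEᵢ) = δ_free.
The series flexibility is Σ Lᵢ/(AᵢEᵢ) = 825/(1600×202×10³) + 775/(300×70×10³) = 3.946×10⁻⁵ mm/N.
So P = 3.214 / 3.946×10⁻⁵ = 81.46 kN, tensile.
σ_{steel} = P / A = 81460 / 1600 = 50.91 MPa.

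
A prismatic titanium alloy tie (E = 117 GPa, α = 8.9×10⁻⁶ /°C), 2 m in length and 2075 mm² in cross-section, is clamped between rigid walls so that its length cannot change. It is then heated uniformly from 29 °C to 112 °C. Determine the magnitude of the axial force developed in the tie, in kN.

P ≈ 179 kN (compressive)

Full restraint means ε = 0, so the stress is σ = EαΔT = 117×10³ × 8.9×10⁻⁶ × 83 = 86.43 MPa.
P = AEαΔT = 2075 × 117×10³ × 8.9×10⁻⁶ × 83 = 179.3 kN (compressive).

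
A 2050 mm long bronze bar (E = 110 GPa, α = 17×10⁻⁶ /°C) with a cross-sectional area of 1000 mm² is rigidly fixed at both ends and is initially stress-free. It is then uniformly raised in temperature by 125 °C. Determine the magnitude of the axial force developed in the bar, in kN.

With zero net strain, σ = E·αΔT = 110 GPa × 17×10⁻⁶ × 125 = 233.7 MPa.
Axial force P = σA = 233.7 × 1000 = 233700 N = 233.7 kN, compressive.

P ≈ 234 kN (compressive)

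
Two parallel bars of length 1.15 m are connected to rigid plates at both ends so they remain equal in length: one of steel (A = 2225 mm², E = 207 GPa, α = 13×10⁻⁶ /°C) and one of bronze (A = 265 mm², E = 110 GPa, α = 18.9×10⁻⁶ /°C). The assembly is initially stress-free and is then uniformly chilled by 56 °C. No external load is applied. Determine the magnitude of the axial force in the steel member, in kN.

P ≈ 9.06 kN (compressive in the steel)

The bronze has the larger α, so on cooling it would change length more than the steel if both were free. The rigid plates force a common final length, so the bronze is put into tension and the steel into compression, with equal and opposite forces P (no external load).
Compatibility of the two members (thermal + elastic change equal): (α₁ − α₂)ΔT = P·[1/(A₁E₁) + 1/(A₂E₂)].
|α₁ − α₂|·ΔT = 5.9×10⁻⁶ × 56 = 0.0003304.
1/(A₁E₁) + 1/(A₂E₂) = 1/(2225×207×10³) + 1/(265×110×10³) = 3.648×10⁻⁸ N⁻¹.
So P = 0.0003304 / 3.648×10⁻⁸ = 9.058 kN.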